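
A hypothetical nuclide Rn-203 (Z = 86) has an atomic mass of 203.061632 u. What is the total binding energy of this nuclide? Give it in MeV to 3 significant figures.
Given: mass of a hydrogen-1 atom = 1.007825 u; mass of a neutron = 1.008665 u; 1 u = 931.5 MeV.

The nucleus contains 86 protons and 203 − 86 = 117 neutrons.
Mass of separated nucleons = 86(1.007825) + 117(1.008665) = 86.672950 + 118.013805 = 204.686755 u
Mass defect Δm = 204.686755 − 203.061632 = 1.625123 u
E_B = 1.625123 × 931.5 = 1513.80 MeV

1510 MeV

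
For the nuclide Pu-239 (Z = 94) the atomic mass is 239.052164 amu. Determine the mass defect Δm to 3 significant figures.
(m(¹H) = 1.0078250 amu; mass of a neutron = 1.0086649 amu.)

1.94 amu

The nucleus contains 94 protons and 239 − 94 = 145 neutrons.
Mass of separated nucleons = 94(1.0078250) + 145(1.0086649) = 94.7355500 + 146.2564105 = 240.9919605 amu
The mass defect is 240.9919605 − 239.052164 = 1.9397965 amu.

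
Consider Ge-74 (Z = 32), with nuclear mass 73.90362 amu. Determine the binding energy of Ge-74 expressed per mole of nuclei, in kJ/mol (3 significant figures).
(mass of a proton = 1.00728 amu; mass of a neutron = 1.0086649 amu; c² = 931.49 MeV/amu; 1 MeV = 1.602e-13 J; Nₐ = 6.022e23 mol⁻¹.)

Mass of separated nucleons = 32(1.00728) + 42(1.0086649) = 32.23296 + 42.3639258 = 74.5968858 amu
Δm = 74.5968858 − 73.90362 = 0.6932658 amu
E_B = 0.6932658 × 931.49 = 645.770 MeV
Per nucleus in joules: 645.770 MeV × 1.602e-13 J/MeV = 1.0345e-10 J
Per mole: 1.0345e-10 J × 6.022e23 mol⁻¹ = 6.2298e+13 J/mol

6.23e+10 kJ/mol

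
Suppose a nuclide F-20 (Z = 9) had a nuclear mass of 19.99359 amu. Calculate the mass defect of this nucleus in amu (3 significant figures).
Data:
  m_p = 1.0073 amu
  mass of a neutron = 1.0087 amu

0.168 amu

Σm = 9·m_p + 11·m_n = 9.0657 + 11.0957 = 20.1614 amu
Mass defect Δm = 20.1614 − 19.99359 = 0.16781 amu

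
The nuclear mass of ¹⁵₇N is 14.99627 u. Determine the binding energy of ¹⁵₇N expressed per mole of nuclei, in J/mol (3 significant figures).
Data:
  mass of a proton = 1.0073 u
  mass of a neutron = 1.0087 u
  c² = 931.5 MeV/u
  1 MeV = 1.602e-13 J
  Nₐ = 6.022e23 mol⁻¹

The nucleus contains 7 protons and 15 − 7 = 8 neutrons.
Mass of separated nucleons = 7(1.0073) + 8(1.0087) = 7.0511 + 8.0696 = 15.1207 u
Mass defect Δm = 15.1207 − 14.99627 = 0.12443 u
Binding energy = Δm·c² = 0.12443 × 931.5 MeV/u = 115.907 MeV
Per nucleus in joules: 115.907 MeV × 1.602e-13 J/MeV = 1.8568e-11 J
Per mole: 1.8568e-11 J × 6.022e23 mol⁻¹ = 1.1182e+13 J/mol

1.12e+13 J/mol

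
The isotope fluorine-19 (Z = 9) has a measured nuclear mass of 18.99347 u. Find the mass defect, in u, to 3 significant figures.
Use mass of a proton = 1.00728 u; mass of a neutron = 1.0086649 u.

0.159 u

Σm = 9·m_p + 10·m_n = 9.06552 + 10.0866490 = 19.1521690 u
Δm = 19.1521690 − 18.99347 = 0.1586990 u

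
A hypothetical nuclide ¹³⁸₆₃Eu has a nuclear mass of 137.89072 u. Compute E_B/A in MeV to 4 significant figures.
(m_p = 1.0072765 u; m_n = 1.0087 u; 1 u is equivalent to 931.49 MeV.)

Total constituent mass: 63 × 1.0072765 + 75 × 1.0087 = 139.1109195 u
Δm = 139.1109195 − 137.89072 = 1.2201995 u
E_B = 1.2201995 × 931.49 = 1136.60 MeV
BE/A = 1136.60 MeV / 138 = 8.236 MeV/nucleon

8.236 MeV/nucleon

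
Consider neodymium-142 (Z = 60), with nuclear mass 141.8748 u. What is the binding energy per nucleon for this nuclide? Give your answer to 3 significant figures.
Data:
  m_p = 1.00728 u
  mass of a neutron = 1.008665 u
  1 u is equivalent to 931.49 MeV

Z = 60, so N = A − Z = 142 − 60 = 82.
Σm = 60·m_p + 82·m_n = 60.43680 + 82.710530 = 143.147330 u
Δm = 143.147330 − 141.8748 = 1.272530 u
Binding energy = Δm·c² = 1.272530 × 931.49 MeV/u = 1185.35 MeV
BE/A = 1185.35 MeV / 142 = 8.348 MeV/nucleon

8.35 MeV/nucleon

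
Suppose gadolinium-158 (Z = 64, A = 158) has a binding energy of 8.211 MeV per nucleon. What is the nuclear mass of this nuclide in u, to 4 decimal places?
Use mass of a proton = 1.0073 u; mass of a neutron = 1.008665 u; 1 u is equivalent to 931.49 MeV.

157.8890 u

Total binding energy = 158 × 8.211 = 1297.338 MeV
Mass defect = 1297.338 MeV / (931.49 MeV/u) = 1.392756 u
Constituent mass = 64(1.0073) + 94(1.008665) = 159.281710 u
Nuclear mass = 159.281710 − 1.392756 = 157.888954 u ≈ 157.8890 u (to 4 decimal places)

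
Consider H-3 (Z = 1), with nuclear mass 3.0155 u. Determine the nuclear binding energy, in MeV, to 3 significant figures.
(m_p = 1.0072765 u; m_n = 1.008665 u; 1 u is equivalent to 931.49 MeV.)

The nucleus contains 1 protons and 3 − 1 = 2 neutrons.
Total constituent mass: 1 × 1.0072765 + 2 × 1.008665 = 3.0246065 u
Δm = 3.0246065 − 3.0155 = 0.0091065 u
Binding energy = Δm·c² = 0.0091065 × 931.49 MeV/u = 8.48261 MeV

8.48 MeV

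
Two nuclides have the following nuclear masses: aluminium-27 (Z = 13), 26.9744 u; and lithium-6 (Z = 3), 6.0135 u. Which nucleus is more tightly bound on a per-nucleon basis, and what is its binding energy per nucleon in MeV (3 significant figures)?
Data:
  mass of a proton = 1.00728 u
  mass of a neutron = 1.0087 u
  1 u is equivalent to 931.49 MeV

aluminium-27: Σm = 13(1.00728) + 14(1.0087) = 27.21644 u; Δm = 0.24204 u; E_B = 225.46 MeV; E_B/A = 8.350 MeV
lithium-6: Σm = 3(1.00728) + 3(1.0087) = 6.04794 u; Δm = 0.03444 u; E_B = 32.081 MeV; E_B/A = 5.347 MeV
aluminium-27 has the higher binding energy per nucleon, so it is the more tightly bound nucleus.

aluminium-27; 8.35 MeV/nucleon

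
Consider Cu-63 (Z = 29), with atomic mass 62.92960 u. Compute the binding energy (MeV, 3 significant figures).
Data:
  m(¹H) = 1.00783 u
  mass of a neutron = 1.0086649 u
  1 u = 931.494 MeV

Mass of separated nucleons = 29(1.00783) + 34(1.0086649) = 29.22707 + 34.2946066 = 63.5216766 u
The mass defect is 63.5216766 − 62.92960 = 0.5920766 u.
Binding energy = Δm·c² = 0.5920766 × 931.494 MeV/u = 551.516 MeV

552 MeV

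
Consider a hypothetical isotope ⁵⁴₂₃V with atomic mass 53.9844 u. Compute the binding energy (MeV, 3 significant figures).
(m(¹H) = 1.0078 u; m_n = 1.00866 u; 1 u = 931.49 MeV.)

432 MeV

The nucleus contains 23 protons and 54 − 23 = 31 neutrons.
Total constituent mass: 23 × 1.0078 + 31 × 1.00866 = 54.44786 u
Mass defect Δm = 54.44786 − 53.9844 = 0.46346 u
E_B = 0.46346 × 931.49 = 431.708 MeV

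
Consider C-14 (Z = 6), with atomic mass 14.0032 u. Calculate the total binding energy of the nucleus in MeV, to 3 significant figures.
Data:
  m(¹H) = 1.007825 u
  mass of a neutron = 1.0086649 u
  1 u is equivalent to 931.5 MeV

Σm = 6·m(¹H) + 8·m_n = 6.046950 + 8.0693192 = 14.1162692 u
Mass defect Δm = 14.1162692 − 14.0032 = 0.1130692 u
Binding energy = Δm·c² = 0.1130692 × 931.5 MeV/u = 105.324 MeV

105 MeV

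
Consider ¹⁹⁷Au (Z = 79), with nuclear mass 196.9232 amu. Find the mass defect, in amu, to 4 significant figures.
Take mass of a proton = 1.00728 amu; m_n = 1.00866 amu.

With 79 protons and 118 neutrons (A = 197):
Mass of separated nucleons = 79(1.00728) + 118(1.00866) = 79.57512 + 119.02188 = 198.59700 amu
Mass defect Δm = 198.59700 − 196.9232 = 1.67380 amu

1.674 amu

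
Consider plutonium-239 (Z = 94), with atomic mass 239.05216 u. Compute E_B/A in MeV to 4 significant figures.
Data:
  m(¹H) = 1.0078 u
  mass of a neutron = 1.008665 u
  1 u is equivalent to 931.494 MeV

7.551 MeV/nucleon

With 94 protons and 145 neutrons (A = 239):
Σm = 94·m(¹H) + 145·m_n = 94.7332 + 146.256425 = 240.989625 u
Δm = 240.989625 − 239.05216 = 1.937465 u
E_B = 1.937465 × 931.494 = 1804.74 MeV
Dividing by A = 239 gives 7.551 MeV per nucleon.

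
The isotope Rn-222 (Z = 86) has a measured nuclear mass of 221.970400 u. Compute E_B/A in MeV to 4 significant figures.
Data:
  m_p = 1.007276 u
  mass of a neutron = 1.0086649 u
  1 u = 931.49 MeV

7.694 MeV/nucleon

Z = 86, so N = A − Z = 222 − 86 = 136.
Total constituent mass: 86 × 1.007276 + 136 × 1.0086649 = 223.8041624 u
Δm = 223.8041624 − 221.970400 = 1.8337624 u
Converting to energy: 1.8337624 u × 931.49 MeV/u = 1708.13 MeV
Per nucleon: 1708.13 / 222 = 7.694 MeV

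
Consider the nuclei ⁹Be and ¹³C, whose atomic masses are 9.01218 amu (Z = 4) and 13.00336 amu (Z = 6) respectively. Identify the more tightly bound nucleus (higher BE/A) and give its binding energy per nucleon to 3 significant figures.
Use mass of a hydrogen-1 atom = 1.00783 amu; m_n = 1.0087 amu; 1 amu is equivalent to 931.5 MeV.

¹³C; 7.49 MeV/nucleon

⁹Be: Σm = 4(1.00783) + 5(1.0087) = 9.07482 amu; Δm = 0.06264 amu; E_B = 58.349 MeV; E_B/A = 6.483 MeV
¹³C: Σm = 6(1.00783) + 7(1.0087) = 13.10788 amu; Δm = 0.10452 amu; E_B = 97.360 MeV; E_B/A = 7.489 MeV
¹³C has the higher binding energy per nucleon, so it is the more tightly bound nucleus.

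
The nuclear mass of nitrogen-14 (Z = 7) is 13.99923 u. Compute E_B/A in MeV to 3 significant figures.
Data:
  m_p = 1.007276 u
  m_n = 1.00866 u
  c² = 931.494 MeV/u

The nucleus contains 7 protons and 14 − 7 = 7 neutrons.
Mass of separated nucleons = 7(1.007276) + 7(1.00866) = 7.050932 + 7.06062 = 14.111552 u
Mass defect Δm = 14.111552 − 13.99923 = 0.112322 u
E_B = 0.112322 × 931.494 = 104.627 MeV
Dividing by A = 14 gives 7.473 MeV per nucleon.

7.47 MeV/nucleon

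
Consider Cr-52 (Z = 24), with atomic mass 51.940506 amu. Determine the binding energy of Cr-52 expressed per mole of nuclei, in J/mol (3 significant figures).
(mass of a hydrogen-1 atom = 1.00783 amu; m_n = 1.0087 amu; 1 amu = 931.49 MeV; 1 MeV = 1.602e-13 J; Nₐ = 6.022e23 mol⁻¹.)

4.41e+13 J/mol

Z = 24, so N = A − Z = 52 − 24 = 28.
Total constituent mass: 24 × 1.00783 + 28 × 1.0087 = 52.43152 amu
The mass defect is 52.43152 − 51.940506 = 0.491014 amu.
Binding energy = Δm·c² = 0.491014 × 931.49 MeV/amu = 457.375 MeV
Per nucleus in joules: 457.375 MeV × 1.602e-13 J/MeV = 7.3271e-11 J
Per mole: 7.3271e-11 J × 6.022e23 mol⁻¹ = 4.4124e+13 J/mol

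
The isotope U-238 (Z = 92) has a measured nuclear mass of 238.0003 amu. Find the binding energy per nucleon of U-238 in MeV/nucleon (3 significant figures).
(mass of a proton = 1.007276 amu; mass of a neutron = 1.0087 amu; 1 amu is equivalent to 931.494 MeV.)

7.59 MeV/nucleon

Mass of separated nucleons = 92(1.007276) + 146(1.0087) = 92.669392 + 147.2702 = 239.939592 amu
Δm = 239.939592 − 238.0003 = 1.939292 amu
Binding energy = Δm·c² = 1.939292 × 931.494 MeV/amu = 1806.44 MeV
Per nucleon: 1806.44 / 238 = 7.590 MeV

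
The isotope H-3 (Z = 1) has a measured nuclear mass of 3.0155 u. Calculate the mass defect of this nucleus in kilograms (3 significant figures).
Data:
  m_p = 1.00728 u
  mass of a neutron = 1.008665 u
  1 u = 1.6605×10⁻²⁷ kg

With 1 protons and 2 neutrons (A = 3):
Σm = 1·m_p + 2·m_n = 1.00728 + 2.017330 = 3.024610 u
Mass defect Δm = 3.024610 − 3.0155 = 0.009110 u
In SI units: 0.009110 u × 1.6605×10⁻²⁷ kg/u = 1.5127e-29 kg

1.51e-29 kg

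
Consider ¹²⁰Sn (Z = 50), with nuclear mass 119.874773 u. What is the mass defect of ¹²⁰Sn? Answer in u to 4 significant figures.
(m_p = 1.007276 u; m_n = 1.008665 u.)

Mass of separated nucleons = 50(1.007276) + 70(1.008665) = 50.363800 + 70.606550 = 120.970350 u
The mass defect is 120.970350 − 119.874773 = 1.095577 u.

1.096 u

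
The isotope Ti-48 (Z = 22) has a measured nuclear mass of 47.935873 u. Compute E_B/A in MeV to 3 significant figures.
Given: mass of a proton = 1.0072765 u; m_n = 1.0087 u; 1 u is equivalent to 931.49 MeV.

The nucleus contains 22 protons and 48 − 22 = 26 neutrons.
Σm = 22·m_p + 26·m_n = 22.1600830 + 26.2262 = 48.3862830 u
Mass defect Δm = 48.3862830 − 47.935873 = 0.4504100 u
Converting to energy: 0.4504100 u × 931.49 MeV/u = 419.552 MeV
BE/A = 419.552 MeV / 48 = 8.741 MeV/nucleon

8.74 MeV/nucleon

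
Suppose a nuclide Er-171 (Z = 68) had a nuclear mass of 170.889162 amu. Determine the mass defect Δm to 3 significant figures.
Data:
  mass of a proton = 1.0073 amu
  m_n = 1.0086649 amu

Mass of separated nucleons = 68(1.0073) + 103(1.0086649) = 68.4964 + 103.8924847 = 172.3888847 amu
Δm = 172.3888847 − 170.889162 = 1.4997227 amu

1.50 amu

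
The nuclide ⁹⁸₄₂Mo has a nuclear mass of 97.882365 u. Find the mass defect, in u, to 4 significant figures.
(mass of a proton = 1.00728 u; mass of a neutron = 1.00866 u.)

0.9084 u

Σm = 42·m_p + 56·m_n = 42.30576 + 56.48496 = 98.79072 u
Mass defect Δm = 98.79072 − 97.882365 = 0.908355 u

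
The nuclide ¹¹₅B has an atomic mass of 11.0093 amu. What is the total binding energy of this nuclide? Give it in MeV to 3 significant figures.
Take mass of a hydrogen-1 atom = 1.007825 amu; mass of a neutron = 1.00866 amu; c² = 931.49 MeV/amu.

76.2 MeV

Total constituent mass: 5 × 1.007825 + 6 × 1.00866 = 11.091085 amu
Mass defect Δm = 11.091085 − 11.0093 = 0.081785 amu
Converting to energy: 0.081785 amu × 931.49 MeV/amu = 76.1819 MeV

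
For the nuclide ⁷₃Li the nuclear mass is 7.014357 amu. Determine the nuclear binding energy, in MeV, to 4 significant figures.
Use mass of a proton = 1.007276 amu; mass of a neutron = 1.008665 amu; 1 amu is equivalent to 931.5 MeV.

Z = 3, so N = A − Z = 7 − 3 = 4.
Total constituent mass: 3 × 1.007276 + 4 × 1.008665 = 7.056488 amu
Mass defect Δm = 7.056488 − 7.014357 = 0.042131 amu
E_B = 0.042131 × 931.5 = 39.2450 MeV

39.25 MeV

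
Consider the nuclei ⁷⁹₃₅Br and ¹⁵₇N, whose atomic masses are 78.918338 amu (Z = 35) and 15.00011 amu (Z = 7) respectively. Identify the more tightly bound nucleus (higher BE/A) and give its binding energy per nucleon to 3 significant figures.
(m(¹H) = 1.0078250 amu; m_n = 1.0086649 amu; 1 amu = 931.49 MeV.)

⁷⁹₃₅Br; 8.69 MeV/nucleon

⁷⁹₃₅Br: Σm = 35(1.0078250) + 44(1.0086649) = 79.6551306 amu; Δm = 0.7367926 amu; E_B = 686.315 MeV; E_B/A = 8.688 MeV
¹⁵₇N: Σm = 7(1.0078250) + 8(1.0086649) = 15.1240942 amu; Δm = 0.1239842 amu; E_B = 115.49 MeV; E_B/A = 7.699 MeV
⁷⁹₃₅Br has the higher binding energy per nucleon, so it is the more tightly bound nucleus.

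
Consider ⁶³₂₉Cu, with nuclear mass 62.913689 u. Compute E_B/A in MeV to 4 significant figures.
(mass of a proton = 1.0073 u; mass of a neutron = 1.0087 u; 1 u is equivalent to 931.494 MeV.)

With 29 protons and 34 neutrons (A = 63):
Σm = 29·m_p + 34·m_n = 29.2117 + 34.2958 = 63.5075 u
Mass defect Δm = 63.5075 − 62.913689 = 0.593811 u
E_B = 0.593811 × 931.494 = 553.131 MeV
Dividing by A = 63 gives 8.780 MeV per nucleon.

8.780 MeV/nucleon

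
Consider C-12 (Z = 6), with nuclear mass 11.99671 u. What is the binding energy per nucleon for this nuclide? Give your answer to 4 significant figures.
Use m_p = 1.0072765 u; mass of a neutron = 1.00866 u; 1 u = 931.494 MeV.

The nucleus contains 6 protons and 12 − 6 = 6 neutrons.
Total constituent mass: 6 × 1.0072765 + 6 × 1.00866 = 12.0956190 u
Δm = 12.0956190 − 11.99671 = 0.0989090 u
Binding energy = Δm·c² = 0.0989090 × 931.494 MeV/u = 92.1331 MeV
Dividing by A = 12 gives 7.678 MeV per nucleon.

7.678 MeV/nucleon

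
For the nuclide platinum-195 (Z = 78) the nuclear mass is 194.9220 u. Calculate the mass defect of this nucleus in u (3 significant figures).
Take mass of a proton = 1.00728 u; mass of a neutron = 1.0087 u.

The nucleus contains 78 protons and 195 − 78 = 117 neutrons.
Mass of separated nucleons = 78(1.00728) + 117(1.0087) = 78.56784 + 118.0179 = 196.58574 u
Mass defect Δm = 196.58574 − 194.9220 = 1.66374 u

1.66 u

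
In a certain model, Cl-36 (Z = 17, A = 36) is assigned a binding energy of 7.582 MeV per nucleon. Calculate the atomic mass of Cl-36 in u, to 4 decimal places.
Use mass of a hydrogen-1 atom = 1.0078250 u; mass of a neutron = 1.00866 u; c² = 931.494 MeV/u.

Total binding energy = 36 × 7.582 = 272.952 MeV
Mass defect = 272.952 MeV / (931.494 MeV/u) = 0.293026 u
Constituent mass = 17(1.0078250) + 19(1.00866) = 36.2975650 u
Atomic mass = 36.2975650 − 0.293026 = 36.0045390 u ≈ 36.0045 u (to 4 decimal places)

36.0045 u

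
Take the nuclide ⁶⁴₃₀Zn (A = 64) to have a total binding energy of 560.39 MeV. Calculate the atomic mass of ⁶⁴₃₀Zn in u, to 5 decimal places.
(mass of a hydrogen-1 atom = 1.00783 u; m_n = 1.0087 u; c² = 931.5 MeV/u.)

Mass defect = 560.39 MeV / (931.5 MeV/u) = 0.6015996 u
Constituent mass = 30(1.00783) + 34(1.0087) = 64.53070 u
Atomic mass = 64.53070 − 0.6015996 = 63.9291004 u ≈ 63.92910 u (to 5 decimal places)

63.92910 u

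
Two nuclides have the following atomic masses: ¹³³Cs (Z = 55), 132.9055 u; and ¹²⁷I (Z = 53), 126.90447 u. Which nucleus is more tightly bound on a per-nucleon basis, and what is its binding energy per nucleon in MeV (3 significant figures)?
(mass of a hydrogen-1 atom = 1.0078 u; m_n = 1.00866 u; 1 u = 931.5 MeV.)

¹²⁷I; 8.43 MeV/nucleon

¹³³Cs: Σm = 55(1.0078) + 78(1.00866) = 134.10448 u; Δm = 1.19898 u; E_B = 1116.8 MeV; E_B/A = 8.397 MeV
¹²⁷I: Σm = 53(1.0078) + 74(1.00866) = 128.05424 u; Δm = 1.14977 u; E_B = 1071.0 MeV; E_B/A = 8.433 MeV
¹²⁷I has the higher binding energy per nucleon, so it is the more tightly bound nucleus.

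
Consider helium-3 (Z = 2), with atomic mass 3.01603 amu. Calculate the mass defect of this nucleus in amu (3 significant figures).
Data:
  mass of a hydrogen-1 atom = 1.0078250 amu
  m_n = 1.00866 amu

0.00828 amu

Total constituent mass: 2 × 1.0078250 + 1 × 1.00866 = 3.0243100 amu
Mass defect Δm = 3.0243100 − 3.01603 = 0.0082800 amu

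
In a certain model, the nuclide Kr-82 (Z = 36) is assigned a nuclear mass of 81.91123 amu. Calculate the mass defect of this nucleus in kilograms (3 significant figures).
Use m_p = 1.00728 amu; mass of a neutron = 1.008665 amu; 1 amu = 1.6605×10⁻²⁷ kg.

1.24e-27 kg

Mass of separated nucleons = 36(1.00728) + 46(1.008665) = 36.26208 + 46.398590 = 82.660670 amu
Δm = 82.660670 − 81.91123 = 0.749440 amu
In SI units: 0.749440 amu × 1.6605×10⁻²⁷ kg/amu = 1.2444e-27 kg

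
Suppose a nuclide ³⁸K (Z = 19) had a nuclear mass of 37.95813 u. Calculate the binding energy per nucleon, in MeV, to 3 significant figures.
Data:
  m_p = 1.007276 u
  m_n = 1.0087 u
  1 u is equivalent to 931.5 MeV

Mass of separated nucleons = 19(1.007276) + 19(1.0087) = 19.138244 + 19.1653 = 38.303544 u
Mass defect Δm = 38.303544 − 37.95813 = 0.345414 u
E_B = 0.345414 × 931.5 = 321.753 MeV
Dividing by A = 38 gives 8.467 MeV per nucleon.

8.47 MeV/nucleon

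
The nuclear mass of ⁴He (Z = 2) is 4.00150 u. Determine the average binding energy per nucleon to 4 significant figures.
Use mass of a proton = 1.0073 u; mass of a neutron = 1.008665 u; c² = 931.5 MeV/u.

With 2 protons and 2 neutrons (A = 4):
Mass of separated nucleons = 2(1.0073) + 2(1.008665) = 2.0146 + 2.017330 = 4.031930 u
Δm = 4.031930 − 4.00150 = 0.030430 u
Binding energy = Δm·c² = 0.030430 × 931.5 MeV/u = 28.3455 MeV
Dividing by A = 4 gives 7.086 MeV per nucleon.

7.086 MeV/nucleon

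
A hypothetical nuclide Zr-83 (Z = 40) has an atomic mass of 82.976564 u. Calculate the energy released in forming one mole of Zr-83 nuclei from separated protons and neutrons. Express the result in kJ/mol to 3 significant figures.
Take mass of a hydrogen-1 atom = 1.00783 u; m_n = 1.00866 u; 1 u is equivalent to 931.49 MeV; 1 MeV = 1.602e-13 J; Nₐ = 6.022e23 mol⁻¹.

The nucleus contains 40 protons and 83 − 40 = 43 neutrons.
Mass of separated nucleons = 40(1.00783) + 43(1.00866) = 40.31320 + 43.37238 = 83.68558 u
The mass defect is 83.68558 − 82.976564 = 0.709016 u.
Binding energy = Δm·c² = 0.709016 × 931.49 MeV/u = 660.441 MeV
Per nucleus in joules: 660.441 MeV × 1.602e-13 J/MeV = 1.0580e-10 J
Per mole: 1.0580e-10 J × 6.022e23 mol⁻¹ = 6.3713e+13 J/mol

6.37e+10 kJ/mol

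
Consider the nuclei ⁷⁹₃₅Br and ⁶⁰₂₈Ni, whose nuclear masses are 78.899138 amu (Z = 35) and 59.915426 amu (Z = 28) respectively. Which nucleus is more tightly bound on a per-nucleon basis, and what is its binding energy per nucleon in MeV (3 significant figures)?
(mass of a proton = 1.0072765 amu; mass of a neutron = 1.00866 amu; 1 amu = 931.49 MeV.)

⁷⁹₃₅Br: Σm = 35(1.0072765) + 44(1.00866) = 79.6357175 amu; Δm = 0.7365795 amu; E_B = 686.12 MeV; E_B/A = 8.685 MeV
⁶⁰₂₈Ni: Σm = 28(1.0072765) + 32(1.00866) = 60.4808620 amu; Δm = 0.5654360 amu; E_B = 526.70 MeV; E_B/A = 8.778 MeV
⁶⁰₂₈Ni has the higher binding energy per nucleon, so it is the more tightly bound nucleus.

⁶⁰₂₈Ni; 8.78 MeV/nucleon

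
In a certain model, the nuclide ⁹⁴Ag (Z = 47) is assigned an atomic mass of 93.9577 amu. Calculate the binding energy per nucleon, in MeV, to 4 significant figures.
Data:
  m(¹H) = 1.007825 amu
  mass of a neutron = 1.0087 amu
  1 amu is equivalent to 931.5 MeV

8.116 MeV/nucleon

The nucleus contains 47 protons and 94 − 47 = 47 neutrons.
Total constituent mass: 47 × 1.007825 + 47 × 1.0087 = 94.776675 amu
Mass defect Δm = 94.776675 − 93.9577 = 0.818975 amu
Converting to energy: 0.818975 amu × 931.5 MeV/amu = 762.875 MeV
Per nucleon: 762.875 / 94 = 8.116 MeV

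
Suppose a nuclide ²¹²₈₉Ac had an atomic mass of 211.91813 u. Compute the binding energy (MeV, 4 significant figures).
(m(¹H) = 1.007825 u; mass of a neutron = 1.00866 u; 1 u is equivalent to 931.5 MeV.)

Z = 89, so N = A − Z = 212 − 89 = 123.
Total constituent mass: 89 × 1.007825 + 123 × 1.00866 = 213.761605 u
Δm = 213.761605 − 211.91813 = 1.843475 u
Binding energy = Δm·c² = 1.843475 × 931.5 MeV/u = 1717.20 MeV

1717 MeV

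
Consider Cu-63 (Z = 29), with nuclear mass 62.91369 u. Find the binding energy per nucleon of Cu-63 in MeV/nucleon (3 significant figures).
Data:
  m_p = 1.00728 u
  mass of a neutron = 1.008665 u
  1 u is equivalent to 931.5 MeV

8.75 MeV/nucleon

Σm = 29·m_p + 34·m_n = 29.21112 + 34.294610 = 63.505730 u
The mass defect is 63.505730 − 62.91369 = 0.592040 u.
E_B = 0.592040 × 931.5 = 551.485 MeV
Per nucleon: 551.485 / 63 = 8.754 MeV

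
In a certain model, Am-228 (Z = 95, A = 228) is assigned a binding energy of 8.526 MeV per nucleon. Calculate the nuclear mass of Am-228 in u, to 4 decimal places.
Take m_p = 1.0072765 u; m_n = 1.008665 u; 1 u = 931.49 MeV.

227.7568 u

Total binding energy = 228 × 8.526 = 1943.928 MeV
Mass defect = 1943.928 MeV / (931.49 MeV/u) = 2.086902 u
Constituent mass = 95(1.0072765) + 133(1.008665) = 229.8437125 u
Nuclear mass = 229.8437125 − 2.086902 = 227.7568105 u ≈ 227.7568 u (to 4 decimal places)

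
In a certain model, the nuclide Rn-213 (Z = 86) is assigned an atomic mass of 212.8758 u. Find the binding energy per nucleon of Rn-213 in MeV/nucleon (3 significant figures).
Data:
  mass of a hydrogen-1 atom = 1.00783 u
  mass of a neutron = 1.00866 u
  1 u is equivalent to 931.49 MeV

The nucleus contains 86 protons and 213 − 86 = 127 neutrons.
Total constituent mass: 86 × 1.00783 + 127 × 1.00866 = 214.77320 u
The mass defect is 214.77320 − 212.8758 = 1.89740 u.
Binding energy = Δm·c² = 1.89740 × 931.49 MeV/u = 1767.41 MeV
Dividing by A = 213 gives 8.298 MeV per nucleon.

8.30 MeV/nucleon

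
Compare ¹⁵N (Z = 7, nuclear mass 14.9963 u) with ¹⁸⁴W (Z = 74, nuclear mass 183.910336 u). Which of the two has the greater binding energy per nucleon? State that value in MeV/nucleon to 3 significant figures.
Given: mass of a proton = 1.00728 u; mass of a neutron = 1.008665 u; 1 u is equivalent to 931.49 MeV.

¹⁸⁴W; 8.01 MeV/nucleon

¹⁵N: Σm = 7(1.00728) + 8(1.008665) = 15.120280 u; Δm = 0.123980 u; E_B = 115.49 MeV; E_B/A = 7.699 MeV
¹⁸⁴W: Σm = 74(1.00728) + 110(1.008665) = 185.491870 u; Δm = 1.581534 u; E_B = 1473.18 MeV; E_B/A = 8.006 MeV
¹⁸⁴W has the higher binding energy per nucleon, so it is the more tightly bound nucleus.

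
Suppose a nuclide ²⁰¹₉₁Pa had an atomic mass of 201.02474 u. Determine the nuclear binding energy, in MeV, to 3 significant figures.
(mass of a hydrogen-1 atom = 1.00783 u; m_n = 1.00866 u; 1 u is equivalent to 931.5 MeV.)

1530 MeV

Total constituent mass: 91 × 1.00783 + 110 × 1.00866 = 202.66513 u
The mass defect is 202.66513 − 201.02474 = 1.64039 u.
E_B = 1.64039 × 931.5 = 1528.02 MeV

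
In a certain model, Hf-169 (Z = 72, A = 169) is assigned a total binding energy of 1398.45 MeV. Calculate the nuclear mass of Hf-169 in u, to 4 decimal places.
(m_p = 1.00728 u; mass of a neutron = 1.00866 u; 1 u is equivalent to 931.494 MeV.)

Mass defect = 1398.45 MeV / (931.494 MeV/u) = 1.501298 u
Constituent mass = 72(1.00728) + 97(1.00866) = 170.36418 u
Nuclear mass = 170.36418 − 1.501298 = 168.862882 u ≈ 168.8629 u (to 4 decimal places)

168.8629 u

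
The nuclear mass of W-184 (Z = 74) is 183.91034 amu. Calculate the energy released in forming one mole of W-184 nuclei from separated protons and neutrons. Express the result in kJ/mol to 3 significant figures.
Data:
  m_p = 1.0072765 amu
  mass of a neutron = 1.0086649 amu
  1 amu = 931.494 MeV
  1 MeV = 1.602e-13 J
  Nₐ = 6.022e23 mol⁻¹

Z = 74, so N = A − Z = 184 − 74 = 110.
Total constituent mass: 74 × 1.0072765 + 110 × 1.0086649 = 185.4916000 amu
The mass defect is 185.4916000 − 183.91034 = 1.5812600 amu.
Converting to energy: 1.5812600 amu × 931.494 MeV/amu = 1472.93 MeV
Per nucleus in joules: 1472.93 MeV × 1.602e-13 J/MeV = 2.3596e-10 J
Per mole: 2.3596e-10 J × 6.022e23 mol⁻¹ = 1.4210e+14 J/mol

1.42e+11 kJ/mol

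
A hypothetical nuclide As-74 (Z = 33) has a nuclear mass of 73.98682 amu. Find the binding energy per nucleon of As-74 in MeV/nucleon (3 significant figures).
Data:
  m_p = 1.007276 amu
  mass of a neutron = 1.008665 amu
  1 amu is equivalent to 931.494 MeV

7.66 MeV/nucleon

The nucleus contains 33 protons and 74 − 33 = 41 neutrons.
Total constituent mass: 33 × 1.007276 + 41 × 1.008665 = 74.595373 amu
Mass defect Δm = 74.595373 − 73.98682 = 0.608553 amu
Converting to energy: 0.608553 amu × 931.494 MeV/amu = 566.863 MeV
Dividing by A = 74 gives 7.660 MeV per nucleon.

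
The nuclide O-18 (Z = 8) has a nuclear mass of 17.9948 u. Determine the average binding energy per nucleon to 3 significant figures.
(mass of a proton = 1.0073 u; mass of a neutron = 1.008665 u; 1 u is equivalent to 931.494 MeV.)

Z = 8, so N = A − Z = 18 − 8 = 10.
Σm = 8·m_p + 10·m_n = 8.0584 + 10.086650 = 18.145050 u
Mass defect Δm = 18.145050 − 17.9948 = 0.150250 u
E_B = 0.150250 × 931.494 = 139.957 MeV
Dividing by A = 18 gives 7.775 MeV per nucleon.

7.78 MeV/nucleon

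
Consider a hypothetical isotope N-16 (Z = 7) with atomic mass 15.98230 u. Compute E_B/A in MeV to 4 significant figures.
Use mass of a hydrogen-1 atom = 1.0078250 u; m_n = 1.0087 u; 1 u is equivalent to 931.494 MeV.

With 7 protons and 9 neutrons (A = 16):
Total constituent mass: 7 × 1.0078250 + 9 × 1.0087 = 16.1330750 u
Δm = 16.1330750 − 15.98230 = 0.1507750 u
Binding energy = Δm·c² = 0.1507750 × 931.494 MeV/u = 140.446 MeV
Dividing by A = 16 gives 8.778 MeV per nucleon.

8.778 MeV/nucleon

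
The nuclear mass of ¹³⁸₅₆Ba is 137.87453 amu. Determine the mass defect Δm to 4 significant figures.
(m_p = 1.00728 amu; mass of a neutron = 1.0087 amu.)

1.247 amu

The nucleus contains 56 protons and 138 − 56 = 82 neutrons.
Mass of separated nucleons = 56(1.00728) + 82(1.0087) = 56.40768 + 82.7134 = 139.12108 amu
The mass defect is 139.12108 − 137.87453 = 1.24655 amu.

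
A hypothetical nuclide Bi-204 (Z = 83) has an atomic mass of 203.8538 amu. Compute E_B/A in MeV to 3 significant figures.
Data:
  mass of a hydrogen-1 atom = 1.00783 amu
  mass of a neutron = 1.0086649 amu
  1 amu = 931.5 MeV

Total constituent mass: 83 × 1.00783 + 121 × 1.0086649 = 205.6983429 amu
Δm = 205.6983429 − 203.8538 = 1.8445429 amu
E_B = 1.8445429 × 931.5 = 1718.19 MeV
Dividing by A = 204 gives 8.423 MeV per nucleon.

8.42 MeV/nucleon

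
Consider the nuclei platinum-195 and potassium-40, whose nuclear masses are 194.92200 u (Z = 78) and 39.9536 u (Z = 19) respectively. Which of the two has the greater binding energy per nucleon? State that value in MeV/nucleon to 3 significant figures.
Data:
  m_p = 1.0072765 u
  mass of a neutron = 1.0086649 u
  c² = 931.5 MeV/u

potassium-40; 8.54 MeV/nucleon

platinum-195: Σm = 78(1.0072765) + 117(1.0086649) = 196.5813603 u; Δm = 1.6593603 u; E_B = 1545.7 MeV; E_B/A = 7.927 MeV
potassium-40: Σm = 19(1.0072765) + 21(1.0086649) = 40.3202164 u; Δm = 0.3666164 u; E_B = 341.50 MeV; E_B/A = 8.538 MeV
potassium-40 has the higher binding energy per nucleon, so it is the more tightly bound nucleus.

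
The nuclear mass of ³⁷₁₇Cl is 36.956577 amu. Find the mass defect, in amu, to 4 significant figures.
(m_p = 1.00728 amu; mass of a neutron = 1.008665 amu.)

0.3405 amu

With 17 protons and 20 neutrons (A = 37):
Total constituent mass: 17 × 1.00728 + 20 × 1.008665 = 37.297060 amu
The mass defect is 37.297060 − 36.956577 = 0.340483 amu.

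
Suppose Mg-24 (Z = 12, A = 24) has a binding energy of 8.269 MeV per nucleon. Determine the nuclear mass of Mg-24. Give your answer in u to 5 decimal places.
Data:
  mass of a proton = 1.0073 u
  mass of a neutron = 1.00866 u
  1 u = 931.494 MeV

23.97847 u

Total binding energy = 24 × 8.269 = 198.456 MeV
Mass defect = 198.456 MeV / (931.494 MeV/u) = 0.2130513 u
Constituent mass = 12(1.0073) + 12(1.00866) = 24.19152 u
Nuclear mass = 24.19152 − 0.2130513 = 23.9784687 u ≈ 23.97847 u (to 5 decimal places)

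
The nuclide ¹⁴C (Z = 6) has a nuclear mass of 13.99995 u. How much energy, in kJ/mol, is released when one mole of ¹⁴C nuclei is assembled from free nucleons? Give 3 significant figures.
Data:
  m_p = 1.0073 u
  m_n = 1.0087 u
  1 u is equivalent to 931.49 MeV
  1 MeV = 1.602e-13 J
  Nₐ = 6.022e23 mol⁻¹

Z = 6, so N = A − Z = 14 − 6 = 8.
Σm = 6·m_p + 8·m_n = 6.0438 + 8.0696 = 14.1134 u
Δm = 14.1134 − 13.99995 = 0.11345 u
Binding energy = Δm·c² = 0.11345 × 931.49 MeV/u = 105.678 MeV
Per nucleus in joules: 105.678 MeV × 1.602e-13 J/MeV = 1.6930e-11 J
Per mole: 1.6930e-11 J × 6.022e23 mol⁻¹ = 1.0195e+13 J/mol

1.02e+10 kJ/mol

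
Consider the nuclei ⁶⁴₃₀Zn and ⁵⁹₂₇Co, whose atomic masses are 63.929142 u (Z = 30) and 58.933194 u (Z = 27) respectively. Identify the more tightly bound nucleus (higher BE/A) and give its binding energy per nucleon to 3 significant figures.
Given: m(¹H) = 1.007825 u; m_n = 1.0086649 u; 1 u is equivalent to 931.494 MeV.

⁵⁹₂₇Co; 8.77 MeV/nucleon

⁶⁴₃₀Zn: Σm = 30(1.007825) + 34(1.0086649) = 64.5293566 u; Δm = 0.6002146 u; E_B = 559.10 MeV; E_B/A = 8.736 MeV
⁵⁹₂₇Co: Σm = 27(1.007825) + 32(1.0086649) = 59.4885518 u; Δm = 0.5553578 u; E_B = 517.31 MeV; E_B/A = 8.768 MeV
⁵⁹₂₇Co has the higher binding energy per nucleon, so it is the more tightly bound nucleus.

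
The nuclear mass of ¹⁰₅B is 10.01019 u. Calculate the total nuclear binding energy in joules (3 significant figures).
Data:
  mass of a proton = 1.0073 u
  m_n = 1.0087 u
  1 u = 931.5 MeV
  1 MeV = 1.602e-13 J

With 5 protons and 5 neutrons (A = 10):
Σm = 5·m_p + 5·m_n = 5.0365 + 5.0435 = 10.0800 u
Mass defect Δm = 10.0800 − 10.01019 = 0.06981 u
Converting to energy: 0.06981 u × 931.5 MeV/u = 65.0280 MeV
In joules: 65.0280 MeV × 1.602e-13 J/MeV = 1.0417e-11 J

1.04e-11 J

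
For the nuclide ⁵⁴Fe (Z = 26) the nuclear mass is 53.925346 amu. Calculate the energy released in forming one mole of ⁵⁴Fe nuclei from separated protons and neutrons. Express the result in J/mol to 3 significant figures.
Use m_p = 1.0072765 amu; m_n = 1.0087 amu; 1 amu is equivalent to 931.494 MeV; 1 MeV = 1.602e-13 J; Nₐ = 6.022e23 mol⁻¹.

Mass of separated nucleons = 26(1.0072765) + 28(1.0087) = 26.1891890 + 28.2436 = 54.4327890 amu
Mass defect Δm = 54.4327890 − 53.925346 = 0.5074430 amu
E_B = 0.5074430 × 931.494 = 472.680 MeV
Per nucleus in joules: 472.680 MeV × 1.602e-13 J/MeV = 7.5723e-11 J
Per mole: 7.5723e-11 J × 6.022e23 mol⁻¹ = 4.5600e+13 J/mol

4.56e+13 J/mol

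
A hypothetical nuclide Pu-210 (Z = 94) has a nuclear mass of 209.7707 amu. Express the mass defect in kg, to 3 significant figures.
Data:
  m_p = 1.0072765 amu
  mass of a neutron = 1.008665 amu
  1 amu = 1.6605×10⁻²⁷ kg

3.19e-27 kg

The nucleus contains 94 protons and 210 − 94 = 116 neutrons.
Total constituent mass: 94 × 1.0072765 + 116 × 1.008665 = 211.6891310 amu
Δm = 211.6891310 − 209.7707 = 1.9184310 amu
In SI units: 1.9184310 amu × 1.6605×10⁻²⁷ kg/amu = 3.1856e-27 kg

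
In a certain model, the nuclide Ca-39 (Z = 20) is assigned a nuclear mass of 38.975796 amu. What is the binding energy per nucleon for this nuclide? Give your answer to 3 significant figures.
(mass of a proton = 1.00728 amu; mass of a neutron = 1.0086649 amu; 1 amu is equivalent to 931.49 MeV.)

7.99 MeV/nucleon

Total constituent mass: 20 × 1.00728 + 19 × 1.0086649 = 39.3102331 amu
The mass defect is 39.3102331 − 38.975796 = 0.3344371 amu.
Converting to energy: 0.3344371 amu × 931.49 MeV/amu = 311.525 MeV
Dividing by A = 39 gives 7.988 MeV per nucleon.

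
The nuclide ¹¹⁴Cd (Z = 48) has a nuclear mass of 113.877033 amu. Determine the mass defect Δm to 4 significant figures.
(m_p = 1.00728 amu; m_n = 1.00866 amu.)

1.044 amu

Total constituent mass: 48 × 1.00728 + 66 × 1.00866 = 114.92100 amu
Mass defect Δm = 114.92100 − 113.877033 = 1.043967 amu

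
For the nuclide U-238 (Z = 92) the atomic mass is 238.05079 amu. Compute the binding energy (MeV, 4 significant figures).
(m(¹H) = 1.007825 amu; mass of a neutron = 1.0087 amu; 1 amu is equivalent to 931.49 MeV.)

Total constituent mass: 92 × 1.007825 + 146 × 1.0087 = 239.990100 amu
Δm = 239.990100 − 238.05079 = 1.939310 amu
E_B = 1.939310 × 931.49 = 1806.45 MeV

1806 MeV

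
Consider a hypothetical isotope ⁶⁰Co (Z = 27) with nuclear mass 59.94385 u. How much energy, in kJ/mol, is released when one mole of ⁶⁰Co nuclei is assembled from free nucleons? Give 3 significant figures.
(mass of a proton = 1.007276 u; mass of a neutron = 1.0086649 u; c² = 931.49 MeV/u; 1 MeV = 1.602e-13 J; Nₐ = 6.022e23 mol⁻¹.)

4.84e+10 kJ/mol

The nucleus contains 27 protons and 60 − 27 = 33 neutrons.
Σm = 27·m_p + 33·m_n = 27.196452 + 33.2859417 = 60.4823937 u
Mass defect Δm = 60.4823937 − 59.94385 = 0.5385437 u
Converting to energy: 0.5385437 u × 931.49 MeV/u = 501.648 MeV
Per nucleus in joules: 501.648 MeV × 1.602e-13 J/MeV = 8.0364e-11 J
Per mole: 8.0364e-11 J × 6.022e23 mol⁻¹ = 4.8395e+13 J/mol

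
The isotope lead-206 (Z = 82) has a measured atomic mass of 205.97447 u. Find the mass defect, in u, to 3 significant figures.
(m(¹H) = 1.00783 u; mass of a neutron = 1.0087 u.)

Total constituent mass: 82 × 1.00783 + 124 × 1.0087 = 207.72086 u
Mass defect Δm = 207.72086 − 205.97447 = 1.74639 u

1.75 u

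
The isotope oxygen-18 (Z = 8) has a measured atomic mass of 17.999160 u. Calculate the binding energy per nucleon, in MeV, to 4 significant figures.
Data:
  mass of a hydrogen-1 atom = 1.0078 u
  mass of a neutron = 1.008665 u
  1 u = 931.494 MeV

The nucleus contains 8 protons and 18 − 8 = 10 neutrons.
Mass of separated nucleons = 8(1.0078) + 10(1.008665) = 8.0624 + 10.086650 = 18.149050 u
Mass defect Δm = 18.149050 − 17.999160 = 0.149890 u
Binding energy = Δm·c² = 0.149890 × 931.494 MeV/u = 139.622 MeV
Dividing by A = 18 gives 7.757 MeV per nucleon.

7.757 MeV/nucleon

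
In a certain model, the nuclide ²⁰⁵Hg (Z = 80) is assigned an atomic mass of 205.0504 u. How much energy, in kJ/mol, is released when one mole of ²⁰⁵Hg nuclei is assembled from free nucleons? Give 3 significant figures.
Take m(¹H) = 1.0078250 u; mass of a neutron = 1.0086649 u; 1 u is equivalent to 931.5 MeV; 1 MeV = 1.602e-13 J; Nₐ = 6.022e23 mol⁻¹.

Z = 80, so N = A − Z = 205 − 80 = 125.
Σm = 80·m(¹H) + 125·m_n = 80.6260000 + 126.0831125 = 206.7091125 u
Mass defect Δm = 206.7091125 − 205.0504 = 1.6587125 u
Converting to energy: 1.6587125 u × 931.5 MeV/u = 1545.09 MeV
Per nucleus in joules: 1545.09 MeV × 1.602e-13 J/MeV = 2.4752e-10 J
Per mole: 2.4752e-10 J × 6.022e23 mol⁻¹ = 1.4906e+14 J/mol

1.49e+11 kJ/mol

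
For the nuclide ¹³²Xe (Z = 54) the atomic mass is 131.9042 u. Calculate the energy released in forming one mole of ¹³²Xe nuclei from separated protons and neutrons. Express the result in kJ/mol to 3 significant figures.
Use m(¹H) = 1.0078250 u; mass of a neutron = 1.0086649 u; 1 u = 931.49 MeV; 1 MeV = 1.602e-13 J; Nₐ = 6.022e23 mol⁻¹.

The nucleus contains 54 protons and 132 − 54 = 78 neutrons.
Mass of separated nucleons = 54(1.0078250) + 78(1.0086649) = 54.4225500 + 78.6758622 = 133.0984122 u
Δm = 133.0984122 − 131.9042 = 1.1942122 u
Converting to energy: 1.1942122 u × 931.49 MeV/u = 1112.40 MeV
Per nucleus in joules: 1112.40 MeV × 1.602e-13 J/MeV = 1.7821e-10 J
Per mole: 1.7821e-10 J × 6.022e23 mol⁻¹ = 1.0732e+14 J/mol

1.07e+11 kJ/mol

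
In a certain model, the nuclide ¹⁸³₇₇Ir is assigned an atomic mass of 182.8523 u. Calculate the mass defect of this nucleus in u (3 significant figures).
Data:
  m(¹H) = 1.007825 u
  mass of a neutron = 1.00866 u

1.67 u

The nucleus contains 77 protons and 183 − 77 = 106 neutrons.
Mass of separated nucleons = 77(1.007825) + 106(1.00866) = 77.602525 + 106.91796 = 184.520485 u
Δm = 184.520485 − 182.8523 = 1.668185 u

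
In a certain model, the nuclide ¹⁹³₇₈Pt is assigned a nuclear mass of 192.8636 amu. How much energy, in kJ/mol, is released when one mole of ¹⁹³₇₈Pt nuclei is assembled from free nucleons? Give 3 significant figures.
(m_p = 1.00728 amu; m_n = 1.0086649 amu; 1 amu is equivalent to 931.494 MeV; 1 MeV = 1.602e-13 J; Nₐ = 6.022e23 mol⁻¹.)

Total constituent mass: 78 × 1.00728 + 115 × 1.0086649 = 194.5643035 amu
The mass defect is 194.5643035 − 192.8636 = 1.7007035 amu.
Converting to energy: 1.7007035 amu × 931.494 MeV/amu = 1584.20 MeV
Per nucleus in joules: 1584.20 MeV × 1.602e-13 J/MeV = 2.5379e-10 J
Per mole: 2.5379e-10 J × 6.022e23 mol⁻¹ = 1.5283e+14 J/mol

1.53e+11 kJ/mol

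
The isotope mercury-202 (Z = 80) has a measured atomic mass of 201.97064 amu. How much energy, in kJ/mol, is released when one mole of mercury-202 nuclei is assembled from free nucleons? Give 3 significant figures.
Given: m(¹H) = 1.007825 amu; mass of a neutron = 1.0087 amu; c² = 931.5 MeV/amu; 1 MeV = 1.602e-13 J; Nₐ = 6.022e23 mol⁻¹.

Total constituent mass: 80 × 1.007825 + 122 × 1.0087 = 203.687400 amu
Mass defect Δm = 203.687400 − 201.97064 = 1.716760 amu
Converting to energy: 1.716760 amu × 931.5 MeV/amu = 1599.16 MeV
Per nucleus in joules: 1599.16 MeV × 1.602e-13 J/MeV = 2.5619e-10 J
Per mole: 2.5619e-10 J × 6.022e23 mol⁻¹ = 1.5428e+14 J/mol

1.54e+11 kJ/mol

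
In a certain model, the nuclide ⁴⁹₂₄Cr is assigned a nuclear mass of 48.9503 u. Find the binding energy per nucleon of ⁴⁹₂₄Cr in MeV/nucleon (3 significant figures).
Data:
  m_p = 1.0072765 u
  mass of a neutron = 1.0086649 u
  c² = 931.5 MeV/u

Z = 24, so N = A − Z = 49 − 24 = 25.
Mass of separated nucleons = 24(1.0072765) + 25(1.0086649) = 24.1746360 + 25.2166225 = 49.3912585 u
The mass defect is 49.3912585 − 48.9503 = 0.4409585 u.
Binding energy = Δm·c² = 0.4409585 × 931.5 MeV/u = 410.753 MeV
Per nucleon: 410.753 / 49 = 8.383 MeV

8.38 MeV/nucleon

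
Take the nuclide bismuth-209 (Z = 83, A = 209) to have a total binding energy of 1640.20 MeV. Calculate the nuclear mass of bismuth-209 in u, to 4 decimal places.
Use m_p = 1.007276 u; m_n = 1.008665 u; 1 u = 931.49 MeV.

Mass defect = 1640.20 MeV / (931.49 MeV/u) = 1.760835 u
Constituent mass = 83(1.007276) + 126(1.008665) = 210.695698 u
Nuclear mass = 210.695698 − 1.760835 = 208.934863 u ≈ 208.9349 u (to 4 decimal places)

208.9349 u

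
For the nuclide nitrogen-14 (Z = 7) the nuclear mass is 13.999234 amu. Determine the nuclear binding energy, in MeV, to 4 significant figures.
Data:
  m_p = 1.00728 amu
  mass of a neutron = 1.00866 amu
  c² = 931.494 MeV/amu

104.6 MeV

Z = 7, so N = A − Z = 14 − 7 = 7.
Σm = 7·m_p + 7·m_n = 7.05096 + 7.06062 = 14.11158 amu
Δm = 14.11158 − 13.999234 = 0.112346 amu
E_B = 0.112346 × 931.494 = 104.6496 MeV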